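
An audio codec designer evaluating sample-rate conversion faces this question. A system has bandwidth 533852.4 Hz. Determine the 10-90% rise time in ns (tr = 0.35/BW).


Rise time from bandwidth relationship:
tr = 0.35 / BW
   = 0.35 / 533852.4
   = 6.556119257e-07 s
   = 655.6119 ns

655.6119 ns


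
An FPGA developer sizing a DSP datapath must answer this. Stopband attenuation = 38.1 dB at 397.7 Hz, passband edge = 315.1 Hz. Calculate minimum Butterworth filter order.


Butterworth filter order formula:
n = log10(10^(A/10) - 1) / (2 * log10(f_stop/f_pass))
10^(38.1/10) - 1 = 6455.5423
f_stop/f_pass = 397.7 / 315.1 = 1.2621
n = 18.8411 -> ceil = 19

19


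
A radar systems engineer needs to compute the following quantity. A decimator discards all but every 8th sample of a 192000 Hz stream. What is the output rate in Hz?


Decimation reduces the sample rate:
fs_out = fs_in / M
       = 192000 / 8
       = 24000.0 Hz

24000.0 Hz


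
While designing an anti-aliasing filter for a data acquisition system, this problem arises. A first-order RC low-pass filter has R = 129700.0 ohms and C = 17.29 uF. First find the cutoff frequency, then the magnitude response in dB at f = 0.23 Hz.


Step 1 — cutoff frequency:
fc = 1 / (2*pi*R*C)
C = 17.29 uF = 1.729e-05 F
fc = 1 / (2*pi*129700.0*1.729e-05)
   = 0.0709717 Hz

Step 2 — magnitude at f = 0.23 Hz:
|H(f)| = 1 / sqrt(1 + (f/fc)^2)
f/fc = 0.23 / 0.0709717 = 3.240728
|H| = 1 / sqrt(1 + 10.502318) = 0.2948542
|H|_dB = 20*log10(0.2948542) = -10.61 dB

fc = 0.0709717 Hz; |H(0.23 Hz)| = -10.61 dB


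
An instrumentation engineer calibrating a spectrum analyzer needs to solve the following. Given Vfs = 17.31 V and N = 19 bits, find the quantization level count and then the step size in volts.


Step 1 — number of quantization levels:
L = 2^N = 2^19 = 524288

Step 2 — LSB step size:
delta = Vfs / L
      = 17.31 / 524288
      = 3.302e-05 V

Levels = 524288; step size = 3.302e-05 V


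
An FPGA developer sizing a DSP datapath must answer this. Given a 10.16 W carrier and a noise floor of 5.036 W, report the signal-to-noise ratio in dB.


SNR in decibels:
SNR = 10 * log10(Ps / Pn)
    = 10 * log10(10.16 / 5.036)
    = 10 * log10(2.0175)
    = 10 * 0.3048
    = 3.05 dB

3.05 dB


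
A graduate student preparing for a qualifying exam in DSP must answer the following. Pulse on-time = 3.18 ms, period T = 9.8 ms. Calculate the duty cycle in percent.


Duty cycle as a percentage:
DC = (t_on / T) * 100
   = (3.18 / 9.8) * 100
   = 0.32449 * 100
   = 32.45 %

32.45 %


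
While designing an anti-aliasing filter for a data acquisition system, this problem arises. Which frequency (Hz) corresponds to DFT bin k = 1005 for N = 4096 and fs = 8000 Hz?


Frequency of DFT bin k:
f_k = k * fs / N
    = 1005 * 8000 / 4096
    = 8040000 / 4096
    = 1962.891 Hz

1962.891 Hz


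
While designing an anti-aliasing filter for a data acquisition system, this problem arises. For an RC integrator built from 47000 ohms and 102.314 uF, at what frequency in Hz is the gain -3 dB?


Cutoff frequency of a first-order RC filter:
fc = 1 / (2 * pi * R * C)
C = 102.314 uF = 0.000102314 F
fc = 1 / (2 * pi * 47000 * 0.000102314)
   = 1 / 30.214317611382
   = 0.033097 Hz

0.033097 Hz


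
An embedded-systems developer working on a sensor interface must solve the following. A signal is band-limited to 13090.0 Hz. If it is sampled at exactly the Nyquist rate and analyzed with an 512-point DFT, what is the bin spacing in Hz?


Step 1 — Nyquist sampling rate:
fs = 2 * fmax = 2 * 13090.0 = 26180.0 Hz

Step 2 — DFT bin spacing:
df = fs / N = 26180.0 / 512 = 51.1328 Hz

51.1328 Hz


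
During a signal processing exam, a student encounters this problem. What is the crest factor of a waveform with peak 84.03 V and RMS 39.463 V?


Crest factor is the ratio of peak to RMS:
CF = V_peak / V_rms
   = 84.03 / 39.463
   = 2.1293

2.1293


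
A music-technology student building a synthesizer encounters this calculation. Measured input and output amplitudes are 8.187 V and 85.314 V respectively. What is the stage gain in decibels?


Voltage gain in dB:
G = 20 * log10(Vout / Vin)
  = 20 * log10(85.314 / 8.187)
  = 20 * log10(10.420667)
  = 20 * 1.017896
  = 20.36 dB

20.36 dB


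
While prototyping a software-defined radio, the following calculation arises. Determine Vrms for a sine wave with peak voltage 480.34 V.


RMS voltage for a sinusoidal waveform:
V_rms = V_peak / sqrt(2)
      = 480.34 / 1.414214
      = 339.652 V

339.652 V


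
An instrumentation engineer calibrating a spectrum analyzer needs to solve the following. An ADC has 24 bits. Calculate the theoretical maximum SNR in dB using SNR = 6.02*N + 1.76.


Theoretical SNR for a full-scale sinusoid:
SNR = 6.02 * N + 1.76
    = 6.02 * 24 + 1.76
    = 144.48 + 1.76
    = 146.24 dB

146.24 dB


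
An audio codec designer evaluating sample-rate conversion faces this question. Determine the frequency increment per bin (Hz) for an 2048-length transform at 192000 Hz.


DFT frequency resolution:
df = fs / N
   = 192000 / 2048
   = 93.75 Hz

93.75 Hz


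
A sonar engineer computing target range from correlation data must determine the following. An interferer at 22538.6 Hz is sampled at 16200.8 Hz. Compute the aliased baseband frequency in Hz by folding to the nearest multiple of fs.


Compute the nearest integer multiple of fs to the signal:
n = round(22538.6 / 16200.8) = 1
f_alias = |22538.6 - 1 * 16200.8|
        = |22538.6 - 16200.8|
        = 6337.8 Hz

6337.8


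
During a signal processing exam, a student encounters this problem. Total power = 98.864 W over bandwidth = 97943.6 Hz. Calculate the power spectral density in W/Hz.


Power spectral density:
PSD = P / BW
    = 98.864 / 97943.6
    = 0.0010094 W/Hz

0.0010094 W/Hz


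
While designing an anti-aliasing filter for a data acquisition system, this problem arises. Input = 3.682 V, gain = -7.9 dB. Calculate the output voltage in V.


Output voltage from dB gain:
V_out = V_in * 10^(gain_dB / 20)
      = 3.682 * 10^(-7.9 / 20)
      = 3.682 * 0.402717
      = 1.4828 V

1.4828 V


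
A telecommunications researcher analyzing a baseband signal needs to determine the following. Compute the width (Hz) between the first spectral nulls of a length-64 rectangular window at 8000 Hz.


Main lobe width for a rectangular window:
Width = 2 * fs / N
      = 2 * 8000 / 64
      = 16000 / 64
      = 250.0 Hz

250.0 Hz


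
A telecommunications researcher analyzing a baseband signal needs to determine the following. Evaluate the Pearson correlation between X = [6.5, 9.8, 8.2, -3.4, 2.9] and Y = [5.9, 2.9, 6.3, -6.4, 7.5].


Pearson correlation coefficient (population):
r = cov(X,Y) / (std(X) * std(Y))
Mean X = 4.8, Mean Y = 3.24
Cov(X,Y) = 16.836
Std(X) = 4.696807, Std(Y) = 5.052366
r = 0.7095

0.7095


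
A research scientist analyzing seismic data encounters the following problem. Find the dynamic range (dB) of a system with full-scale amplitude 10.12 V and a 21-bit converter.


Dynamic range from full-scale to LSB:
V_min = V_max / 2^bits = 10.12 / 2^21
DR = 20 * log10(V_max / V_min)
   = 20 * log10(2^21)
   = 20 * 21 * log10(2)
   = 126.43 dB

126.43 dB


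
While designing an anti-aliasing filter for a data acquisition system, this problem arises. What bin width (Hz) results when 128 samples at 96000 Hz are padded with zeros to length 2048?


Frequency resolution after zero-padding:
N_padded = 128 * 16 = 2048
df = fs / N_padded
   = 96000 / 2048
   = 46.875 Hz

46.875 Hz


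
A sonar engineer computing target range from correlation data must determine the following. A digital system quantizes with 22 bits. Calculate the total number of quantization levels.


Number of quantization levels = 2^N
= 2^22
= 4194304

4194304


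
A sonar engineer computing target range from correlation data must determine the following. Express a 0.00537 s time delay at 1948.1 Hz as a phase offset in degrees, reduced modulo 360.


Phase shift from frequency and time delay:
phi = 360 * f * t_delay
    = 360 * 1948.1 * 0.00537
    = 3766.07 degrees
    mod 360 = 166.07 degrees

166.07 degrees


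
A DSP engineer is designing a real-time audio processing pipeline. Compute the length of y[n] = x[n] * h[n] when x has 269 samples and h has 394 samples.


Linear convolution output length:
L = N + M - 1
  = 269 + 394 - 1
  = 662 samples

662


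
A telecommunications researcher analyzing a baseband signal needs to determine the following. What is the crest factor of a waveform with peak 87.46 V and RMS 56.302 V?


Crest factor is the ratio of peak to RMS:
CF = V_peak / V_rms
   = 87.46 / 56.302
   = 1.5534

1.5534


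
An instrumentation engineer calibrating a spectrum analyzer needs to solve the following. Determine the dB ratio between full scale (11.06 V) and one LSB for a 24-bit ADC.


Dynamic range from full-scale to LSB:
V_min = V_max / 2^bits = 11.06 / 2^24
DR = 20 * log10(V_max / V_min)
   = 20 * log10(2^24)
   = 20 * 24 * log10(2)
   = 144.49 dB

144.49 dB


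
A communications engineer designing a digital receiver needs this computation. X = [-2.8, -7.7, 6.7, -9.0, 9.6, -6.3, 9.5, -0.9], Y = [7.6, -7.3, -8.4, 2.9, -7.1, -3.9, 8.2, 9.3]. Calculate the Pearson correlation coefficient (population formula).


Pearson correlation coefficient (population):
r = cov(X,Y) / (std(X) * std(Y))
Mean X = -0.1125, Mean Y = 0.1625
Cov(X,Y) = -2.670469
Std(X) = 7.209618, Std(Y) = 7.151562
r = -0.0518

-0.0518


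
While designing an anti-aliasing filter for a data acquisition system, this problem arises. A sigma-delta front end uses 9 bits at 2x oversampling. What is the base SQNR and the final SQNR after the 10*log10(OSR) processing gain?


Step 1 — baseline SQNR at Nyquist:
SQNR_base = 6.02*N + 1.76
          = 6.02*9 + 1.76
          = 55.94 dB

Step 2 — oversampling processing gain:
G = 10*log10(OSR) = 10*log10(2) = 3.01 dB

Step 3 — total:
SQNR_total = 55.94 + 3.01 = 58.95 dB

Base SQNR = 55.94 dB; oversampled SQNR = 58.95 dB


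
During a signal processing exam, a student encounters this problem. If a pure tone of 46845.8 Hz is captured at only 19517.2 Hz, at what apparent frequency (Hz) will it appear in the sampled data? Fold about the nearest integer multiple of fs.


Compute the nearest integer multiple of fs to the signal:
n = round(46845.8 / 19517.2) = 2
f_alias = |46845.8 - 2 * 19517.2|
        = |46845.8 - 39034.4|
        = 7811.4 Hz

7811.4


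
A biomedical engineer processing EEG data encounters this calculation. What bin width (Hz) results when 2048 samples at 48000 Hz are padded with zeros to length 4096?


Frequency resolution after zero-padding:
N_padded = 2048 * 2 = 4096
df = fs / N_padded
   = 48000 / 4096
   = 11.7188 Hz

11.7188 Hz


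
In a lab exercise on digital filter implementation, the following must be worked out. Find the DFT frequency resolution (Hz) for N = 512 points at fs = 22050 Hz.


DFT frequency resolution:
df = fs / N
   = 22050 / 512
   = 43.0664 Hz

43.0664 Hz


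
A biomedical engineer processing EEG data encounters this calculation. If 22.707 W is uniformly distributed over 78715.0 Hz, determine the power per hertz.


Power spectral density:
PSD = P / BW
    = 22.707 / 78715.0
    = 0.00028847 W/Hz

0.00028847 W/Hz


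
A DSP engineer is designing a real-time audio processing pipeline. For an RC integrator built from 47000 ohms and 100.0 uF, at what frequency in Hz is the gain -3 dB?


Cutoff frequency of a first-order RC filter:
fc = 1 / (2 * pi * R * C)
C = 100.0 uF = 0.0001 F
fc = 1 / (2 * pi * 47000 * 0.0001)
   = 1 / 29.530970943744
   = 0.033863 Hz

0.033863 Hz


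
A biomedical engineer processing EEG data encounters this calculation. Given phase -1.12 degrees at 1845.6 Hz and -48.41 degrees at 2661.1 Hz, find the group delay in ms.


Group delay from phase difference:
tau = -d(phi)/d(omega)
d(phi) = -47.29 deg = -0.825366 rad
d(omega) = 2*pi*(2661.1 - 1845.6) = 5123.9376 rad/s
tau = -(-0.825366) / 5123.9376
    = 0.1611 ms

0.1611 ms


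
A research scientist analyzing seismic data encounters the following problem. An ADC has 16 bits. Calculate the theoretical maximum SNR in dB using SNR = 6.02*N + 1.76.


Theoretical SNR for a full-scale sinusoid:
SNR = 6.02 * N + 1.76
    = 6.02 * 16 + 1.76
    = 96.32 + 1.76
    = 98.08 dB

98.08 dB


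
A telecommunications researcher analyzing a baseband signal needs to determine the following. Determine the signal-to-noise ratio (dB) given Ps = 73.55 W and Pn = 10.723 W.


SNR in decibels:
SNR = 10 * log10(Ps / Pn)
    = 10 * log10(73.55 / 10.723)
    = 10 * log10(6.8591)
    = 10 * 0.8363
    = 8.36 dB

8.36 dB


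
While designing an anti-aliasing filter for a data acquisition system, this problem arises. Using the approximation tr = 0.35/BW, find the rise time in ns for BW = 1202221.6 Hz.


Rise time from bandwidth relationship:
tr = 0.35 / BW
   = 0.35 / 1202221.6
   = 2.911276923e-07 s
   = 291.1277 ns

291.1277 ns


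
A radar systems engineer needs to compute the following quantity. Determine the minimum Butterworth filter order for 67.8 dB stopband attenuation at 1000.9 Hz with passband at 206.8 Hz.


Butterworth filter order formula:
n = log10(10^(A/10) - 1) / (2 * log10(f_stop/f_pass))
10^(67.8/10) - 1 = 6025594.8607
f_stop/f_pass = 1000.9 / 206.8 = 4.8399
n = 4.9501 -> ceil = 5

5


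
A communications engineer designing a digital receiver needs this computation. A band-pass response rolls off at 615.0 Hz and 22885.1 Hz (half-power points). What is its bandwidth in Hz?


Bandwidth is the difference of -3dB frequencies:
BW = f_high - f_low
   = 22885.1 - 615.0
   = 22270.1 Hz

22270.1 Hz


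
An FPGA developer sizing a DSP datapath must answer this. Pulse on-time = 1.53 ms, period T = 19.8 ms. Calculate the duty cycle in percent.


Duty cycle as a percentage:
DC = (t_on / T) * 100
   = (1.53 / 19.8) * 100
   = 0.077273 * 100
   = 7.73 %

7.73 %


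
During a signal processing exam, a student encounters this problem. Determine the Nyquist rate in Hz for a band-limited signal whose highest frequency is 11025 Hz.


The Nyquist rate is twice the maximum frequency component.
fs_min = 2 * fmax
      = 2 * 11025
      = 22050 Hz

22050


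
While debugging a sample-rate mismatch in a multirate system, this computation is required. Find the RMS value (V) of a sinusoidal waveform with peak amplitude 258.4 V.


RMS voltage for a sinusoidal waveform:
V_rms = V_peak / sqrt(2)
      = 258.4 / 1.414214
      = 182.716 V

182.716 V


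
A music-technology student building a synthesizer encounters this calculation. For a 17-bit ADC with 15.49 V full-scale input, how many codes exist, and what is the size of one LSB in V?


Step 1 — number of quantization levels:
L = 2^N = 2^17 = 131072

Step 2 — LSB step size:
delta = Vfs / L
      = 15.49 / 131072
      = 0.00011818 V

Levels = 131072; step size = 0.00011818 V


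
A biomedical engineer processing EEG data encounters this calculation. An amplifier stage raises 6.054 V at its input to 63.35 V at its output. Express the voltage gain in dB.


Voltage gain in dB:
G = 20 * log10(Vout / Vin)
  = 20 * log10(63.35 / 6.054)
  = 20 * log10(10.464156)
  = 20 * 1.019704
  = 20.39 dB

20.39 dB


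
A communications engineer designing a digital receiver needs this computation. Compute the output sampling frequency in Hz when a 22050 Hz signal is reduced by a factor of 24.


Decimation reduces the sample rate:
fs_out = fs_in / M
       = 22050 / 24
       = 918.75 Hz

918.75 Hz


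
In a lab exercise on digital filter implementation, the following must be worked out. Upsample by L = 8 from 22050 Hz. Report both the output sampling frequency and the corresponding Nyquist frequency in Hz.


Step 1 — output sample rate after interpolation by L:
fs_out = L * fs_in = 8 * 22050 = 176400 Hz

Step 2 — Nyquist frequency of the output stream:
f_Nyq = fs_out / 2 = 176400 / 2 = 88200.0 Hz

fs_out = 176400 Hz; f_Nyquist = 88200.0 Hz


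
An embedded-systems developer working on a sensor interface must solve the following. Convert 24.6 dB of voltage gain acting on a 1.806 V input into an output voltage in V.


Output voltage from dB gain:
V_out = V_in * 10^(gain_dB / 20)
      = 1.806 * 10^(24.6 / 20)
      = 1.806 * 16.982437
      = 30.6703 V

30.6703 V


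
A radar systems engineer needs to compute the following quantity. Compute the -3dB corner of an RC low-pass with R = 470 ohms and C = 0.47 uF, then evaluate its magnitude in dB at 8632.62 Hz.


Step 1 — cutoff frequency:
fc = 1 / (2*pi*R*C)
C = 0.47 uF = 4.7e-07 F
fc = 1 / (2*pi*470*4.7e-07)
   = 720.484 Hz

Step 2 — magnitude at f = 8632.62 Hz:
|H(f)| = 1 / sqrt(1 + (f/fc)^2)
f/fc = 8632.62 / 720.484 = 11.981696
|H| = 1 / sqrt(1 + 143.561039) = 0.0831715
|H|_dB = 20*log10(0.0831715) = -21.6 dB

fc = 720.484 Hz; |H(8632.62 Hz)| = -21.6 dB


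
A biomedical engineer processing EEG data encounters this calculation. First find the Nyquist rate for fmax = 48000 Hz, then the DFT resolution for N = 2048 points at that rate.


Step 1 — Nyquist sampling rate:
fs = 2 * fmax = 2 * 48000 = 96000 Hz

Step 2 — DFT bin spacing:
df = fs / N = 96000 / 2048 = 46.875 Hz

46.875 Hz


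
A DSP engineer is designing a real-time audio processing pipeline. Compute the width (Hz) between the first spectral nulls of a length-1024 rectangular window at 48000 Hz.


Main lobe width for a rectangular window:
Width = 2 * fs / N
      = 2 * 48000 / 1024
      = 96000 / 1024
      = 93.75 Hz

93.75 Hz


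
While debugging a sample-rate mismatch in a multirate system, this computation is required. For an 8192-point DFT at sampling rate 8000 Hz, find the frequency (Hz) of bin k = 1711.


Frequency of DFT bin k:
f_k = k * fs / N
    = 1711 * 8000 / 8192
    = 13688000 / 8192
    = 1670.898 Hz

1670.898 Hz


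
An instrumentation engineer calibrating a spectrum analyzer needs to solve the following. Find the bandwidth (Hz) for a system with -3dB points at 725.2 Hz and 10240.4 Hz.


Bandwidth is the difference of -3dB frequencies:
BW = f_high - f_low
   = 10240.4 - 725.2
   = 9515.2 Hz

9515.2 Hz


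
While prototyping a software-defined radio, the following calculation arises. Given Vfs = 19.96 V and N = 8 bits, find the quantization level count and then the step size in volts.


Step 1 — number of quantization levels:
L = 2^N = 2^8 = 256

Step 2 — LSB step size:
delta = Vfs / L
      = 19.96 / 256
      = 0.07796875 V

Levels = 256; step size = 0.07796875 V


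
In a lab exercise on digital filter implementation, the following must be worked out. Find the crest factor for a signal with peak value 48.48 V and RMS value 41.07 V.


Crest factor is the ratio of peak to RMS:
CF = V_peak / V_rms
   = 48.48 / 41.07
   = 1.1804

1.1804


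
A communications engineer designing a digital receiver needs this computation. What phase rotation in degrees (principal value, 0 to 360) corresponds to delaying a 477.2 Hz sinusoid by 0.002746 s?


Phase shift from frequency and time delay:
phi = 360 * f * t_delay
    = 360 * 477.2 * 0.002746
    = 471.74 degrees
    mod 360 = 111.74 degrees

111.74 degrees


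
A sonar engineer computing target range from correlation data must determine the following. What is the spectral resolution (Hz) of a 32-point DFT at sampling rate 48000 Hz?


DFT frequency resolution:
df = fs / N
   = 48000 / 32
   = 1500.0 Hz

1500.0 Hz


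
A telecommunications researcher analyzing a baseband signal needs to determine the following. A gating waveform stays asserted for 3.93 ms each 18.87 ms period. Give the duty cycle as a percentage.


Duty cycle as a percentage:
DC = (t_on / T) * 100
   = (3.93 / 18.87) * 100
   = 0.208267 * 100
   = 20.83 %

20.83 %


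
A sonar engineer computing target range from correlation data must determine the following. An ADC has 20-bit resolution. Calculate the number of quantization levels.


Number of quantization levels = 2^N
= 2^20
= 1048576

1048576


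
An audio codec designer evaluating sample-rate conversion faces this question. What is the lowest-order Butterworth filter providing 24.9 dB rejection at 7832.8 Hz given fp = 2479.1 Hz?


Butterworth filter order formula:
n = log10(10^(A/10) - 1) / (2 * log10(f_stop/f_pass))
10^(24.9/10) - 1 = 308.0295
f_stop/f_pass = 7832.8 / 2479.1 = 3.1595
n = 2.4905 -> ceil = 3

3


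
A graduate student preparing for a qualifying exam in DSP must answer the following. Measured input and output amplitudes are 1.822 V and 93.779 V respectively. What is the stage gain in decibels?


Voltage gain in dB:
G = 20 * log10(Vout / Vin)
  = 20 * log10(93.779 / 1.822)
  = 20 * log10(51.470362)
  = 20 * 1.711557
  = 34.23 dB

34.23 dB


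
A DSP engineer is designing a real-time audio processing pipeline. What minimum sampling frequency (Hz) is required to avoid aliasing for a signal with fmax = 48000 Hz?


The Nyquist rate is twice the maximum frequency component.
fs_min = 2 * fmax
      = 2 * 48000
      = 96000 Hz

96000


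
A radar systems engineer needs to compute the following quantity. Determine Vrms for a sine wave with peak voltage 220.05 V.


RMS voltage for a sinusoidal waveform:
V_rms = V_peak / sqrt(2)
      = 220.05 / 1.414214
      = 155.599 V

155.599 V


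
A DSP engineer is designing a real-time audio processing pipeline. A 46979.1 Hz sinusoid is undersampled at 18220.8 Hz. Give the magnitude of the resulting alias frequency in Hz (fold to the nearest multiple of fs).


Compute the nearest integer multiple of fs to the signal:
n = round(46979.1 / 18220.8) = 3
f_alias = |46979.1 - 3 * 18220.8|
        = |46979.1 - 54662.4|
        = 7683.3 Hz

7683.3


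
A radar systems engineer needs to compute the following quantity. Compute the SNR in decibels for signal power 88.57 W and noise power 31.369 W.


SNR in decibels:
SNR = 10 * log10(Ps / Pn)
    = 10 * log10(88.57 / 31.369)
    = 10 * log10(2.8235)
    = 10 * 0.4508
    = 4.51 dB

4.51 dB


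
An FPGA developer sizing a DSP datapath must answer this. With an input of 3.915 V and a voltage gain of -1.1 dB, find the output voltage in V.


Output voltage from dB gain:
V_out = V_in * 10^(gain_dB / 20)
      = 3.915 * 10^(-1.1 / 20)
      = 3.915 * 0.881049
      = 3.4493 V

3.4493 V


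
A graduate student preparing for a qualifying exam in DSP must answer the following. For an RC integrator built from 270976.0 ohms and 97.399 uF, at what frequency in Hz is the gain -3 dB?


Cutoff frequency of a first-order RC filter:
fc = 1 / (2 * pi * R * C)
C = 97.399 uF = 9.7399e-05 F
fc = 1 / (2 * pi * 270976.0 * 9.7399e-05)
   = 1 / 165.83079929073
   = 0.00603 Hz

0.00603 Hz


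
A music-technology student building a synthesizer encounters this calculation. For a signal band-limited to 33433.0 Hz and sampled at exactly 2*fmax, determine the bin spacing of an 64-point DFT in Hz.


Step 1 — Nyquist sampling rate:
fs = 2 * fmax = 2 * 33433.0 = 66866.0 Hz

Step 2 — DFT bin spacing:
df = fs / N = 66866.0 / 64 = 1044.7812 Hz

1044.7812 Hz


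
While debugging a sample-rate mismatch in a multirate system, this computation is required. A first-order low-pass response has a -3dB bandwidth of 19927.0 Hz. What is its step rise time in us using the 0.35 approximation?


Rise time from bandwidth relationship:
tr = 0.35 / BW
   = 0.35 / 19927.0
   = 1.7564109e-05 s
   = 17.5641 us

17.5641 us


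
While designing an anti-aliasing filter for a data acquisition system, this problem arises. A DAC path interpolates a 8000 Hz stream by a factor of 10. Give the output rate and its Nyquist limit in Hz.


Step 1 — output sample rate after interpolation by L:
fs_out = L * fs_in = 10 * 8000 = 80000 Hz

Step 2 — Nyquist frequency of the output stream:
f_Nyq = fs_out / 2 = 80000 / 2 = 40000.0 Hz

fs_out = 80000 Hz; f_Nyquist = 40000.0 Hz


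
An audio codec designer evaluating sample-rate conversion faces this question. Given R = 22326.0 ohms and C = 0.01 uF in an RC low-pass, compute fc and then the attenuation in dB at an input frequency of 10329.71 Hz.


Step 1 — cutoff frequency:
fc = 1 / (2*pi*R*C)
C = 0.01 uF = 1e-08 F
fc = 1 / (2*pi*22326.0*1e-08)
   = 712.868 Hz

Step 2 — magnitude at f = 10329.71 Hz:
|H(f)| = 1 / sqrt(1 + (f/fc)^2)
f/fc = 10329.71 / 712.868 = 14.490354
|H| = 1 / sqrt(1 + 209.970359) = 0.0688477
|H|_dB = 20*log10(0.0688477) = -23.24 dB

fc = 712.868 Hz; |H(10329.71 Hz)| = -23.24 dB


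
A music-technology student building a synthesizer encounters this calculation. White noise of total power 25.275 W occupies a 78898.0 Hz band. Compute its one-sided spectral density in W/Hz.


Power spectral density:
PSD = P / BW
    = 25.275 / 78898.0
    = 0.00032035 W/Hz

0.00032035 W/Hz


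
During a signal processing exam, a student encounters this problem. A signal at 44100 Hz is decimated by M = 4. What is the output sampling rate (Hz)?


Decimation reduces the sample rate:
fs_out = fs_in / M
       = 44100 / 4
       = 11025.0 Hz

11025.0 Hz


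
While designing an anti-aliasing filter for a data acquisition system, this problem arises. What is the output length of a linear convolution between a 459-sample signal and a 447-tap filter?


Linear convolution output length:
L = N + M - 1
  = 459 + 447 - 1
  = 905 samples

905


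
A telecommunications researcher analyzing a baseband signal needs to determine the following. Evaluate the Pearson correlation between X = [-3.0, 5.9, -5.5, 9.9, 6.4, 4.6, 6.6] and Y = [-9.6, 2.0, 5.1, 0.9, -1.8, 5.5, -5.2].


Pearson correlation coefficient (population):
r = cov(X,Y) / (std(X) * std(Y))
Mean X = 3.5571, Mean Y = -0.4429
Cov(X,Y) = 1.706735
Std(X) = 5.198587, Std(Y) = 5.10094
r = 0.0644

0.0644


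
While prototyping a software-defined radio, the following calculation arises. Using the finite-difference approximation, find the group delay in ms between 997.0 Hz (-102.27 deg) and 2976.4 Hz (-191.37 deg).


Group delay from phase difference:
tau = -d(phi)/d(omega)
d(phi) = -89.1 deg = -1.555088 rad
d(omega) = 2*pi*(2976.4 - 997.0) = 12436.937 rad/s
tau = -(-1.555088) / 12436.937
    = 0.125 ms

0.125 ms


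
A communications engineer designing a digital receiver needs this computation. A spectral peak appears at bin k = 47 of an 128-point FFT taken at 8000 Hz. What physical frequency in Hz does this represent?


Frequency of DFT bin k:
f_k = k * fs / N
    = 47 * 8000 / 128
    = 376000 / 128
    = 2937.5 Hz

2937.5 Hz


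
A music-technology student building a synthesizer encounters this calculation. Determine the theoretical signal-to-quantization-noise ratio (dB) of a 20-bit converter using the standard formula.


Theoretical SNR for a full-scale sinusoid:
SNR = 6.02 * N + 1.76
    = 6.02 * 20 + 1.76
    = 120.4 + 1.76
    = 122.16 dB

122.16 dB


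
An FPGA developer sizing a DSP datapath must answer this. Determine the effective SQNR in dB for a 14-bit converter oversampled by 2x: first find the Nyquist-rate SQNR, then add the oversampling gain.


Step 1 — baseline SQNR at Nyquist:
SQNR_base = 6.02*N + 1.76
          = 6.02*14 + 1.76
          = 86.04 dB

Step 2 — oversampling processing gain:
G = 10*log10(OSR) = 10*log10(2) = 3.01 dB

Step 3 — total:
SQNR_total = 86.04 + 3.01 = 89.05 dB

Base SQNR = 86.04 dB; oversampled SQNR = 89.05 dB


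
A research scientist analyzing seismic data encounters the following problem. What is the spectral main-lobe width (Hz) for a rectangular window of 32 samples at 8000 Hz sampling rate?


Main lobe width for a rectangular window:
Width = 2 * fs / N
      = 2 * 8000 / 32
      = 16000 / 32
      = 500.0 Hz

500.0 Hz


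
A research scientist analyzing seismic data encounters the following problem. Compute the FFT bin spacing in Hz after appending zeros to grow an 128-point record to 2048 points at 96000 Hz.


Frequency resolution after zero-padding:
N_padded = 128 * 16 = 2048
df = fs / N_padded
   = 96000 / 2048
   = 46.875 Hz

46.875 Hz


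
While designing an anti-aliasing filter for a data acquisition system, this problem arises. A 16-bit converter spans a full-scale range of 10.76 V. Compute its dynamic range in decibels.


Dynamic range from full-scale to LSB:
V_min = V_max / 2^bits = 10.76 / 2^16
DR = 20 * log10(V_max / V_min)
   = 20 * log10(2^16)
   = 20 * 16 * log10(2)
   = 96.33 dB

96.33 dB


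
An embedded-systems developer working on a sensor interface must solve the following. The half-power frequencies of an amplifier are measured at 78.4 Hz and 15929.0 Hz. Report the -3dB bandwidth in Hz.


Bandwidth is the difference of -3dB frequencies:
BW = f_high - f_low
   = 15929.0 - 78.4
   = 15850.6 Hz

15850.6 Hz


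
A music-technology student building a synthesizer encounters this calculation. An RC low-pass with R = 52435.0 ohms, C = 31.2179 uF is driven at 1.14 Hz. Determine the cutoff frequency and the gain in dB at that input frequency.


Step 1 — cutoff frequency:
fc = 1 / (2*pi*R*C)
C = 31.2179 uF = 3.12179e-05 F
fc = 1 / (2*pi*52435.0*3.12179e-05)
   = 0.0972289 Hz

Step 2 — magnitude at f = 1.14 Hz:
|H(f)| = 1 / sqrt(1 + (f/fc)^2)
f/fc = 1.14 / 0.0972289 = 11.724909
|H| = 1 / sqrt(1 + 137.473491) = 0.08498
|H|_dB = 20*log10(0.08498) = -21.41 dB

fc = 0.0972289 Hz; |H(1.14 Hz)| = -21.41 dB


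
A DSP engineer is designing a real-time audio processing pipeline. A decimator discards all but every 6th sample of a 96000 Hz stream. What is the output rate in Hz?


Decimation reduces the sample rate:
fs_out = fs_in / M
       = 96000 / 6
       = 16000.0 Hz

16000.0 Hz


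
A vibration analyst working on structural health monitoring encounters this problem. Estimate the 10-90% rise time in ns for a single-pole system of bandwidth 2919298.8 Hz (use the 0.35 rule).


Rise time from bandwidth relationship:
tr = 0.35 / BW
   = 0.35 / 2919298.8
   = 1.198918042e-07 s
   = 119.8918 ns

119.8918 ns


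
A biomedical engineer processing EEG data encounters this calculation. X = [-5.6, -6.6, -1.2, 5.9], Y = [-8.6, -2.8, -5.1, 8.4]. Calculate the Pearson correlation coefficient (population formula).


Pearson correlation coefficient (population):
r = cov(X,Y) / (std(X) * std(Y))
Mean X = -1.875, Mean Y = -2.025
Cov(X,Y) = 26.783125
Std(X) = 4.927157, Std(Y) = 6.363323
r = 0.8542

0.8542


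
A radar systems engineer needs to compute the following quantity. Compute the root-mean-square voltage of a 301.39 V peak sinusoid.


RMS voltage for a sinusoidal waveform:
V_rms = V_peak / sqrt(2)
      = 301.39 / 1.414214
      = 213.115 V

213.115 V


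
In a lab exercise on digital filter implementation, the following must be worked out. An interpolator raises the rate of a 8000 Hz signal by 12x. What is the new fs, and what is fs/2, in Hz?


Step 1 — output sample rate after interpolation by L:
fs_out = L * fs_in = 12 * 8000 = 96000 Hz

Step 2 — Nyquist frequency of the output stream:
f_Nyq = fs_out / 2 = 96000 / 2 = 48000.0 Hz

fs_out = 96000 Hz; f_Nyquist = 48000.0 Hz


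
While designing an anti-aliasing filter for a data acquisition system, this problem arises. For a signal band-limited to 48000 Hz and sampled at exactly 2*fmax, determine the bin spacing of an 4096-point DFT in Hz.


Step 1 — Nyquist sampling rate:
fs = 2 * fmax = 2 * 48000 = 96000 Hz

Step 2 — DFT bin spacing:
df = fs / N = 96000 / 4096 = 23.4375 Hz

23.4375 Hz


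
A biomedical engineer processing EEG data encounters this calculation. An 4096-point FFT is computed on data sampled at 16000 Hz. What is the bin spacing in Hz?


DFT frequency resolution:
df = fs / N
   = 16000 / 4096
   = 3.9062 Hz

3.9062 Hz


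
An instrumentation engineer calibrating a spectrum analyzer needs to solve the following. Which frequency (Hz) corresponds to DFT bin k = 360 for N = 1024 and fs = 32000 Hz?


Frequency of DFT bin k:
f_k = k * fs / N
    = 360 * 32000 / 1024
    = 11520000 / 1024
    = 11250.0 Hz

11250.0 Hz


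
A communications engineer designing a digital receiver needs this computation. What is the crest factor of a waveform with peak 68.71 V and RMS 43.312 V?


Crest factor is the ratio of peak to RMS:
CF = V_peak / V_rms
   = 68.71 / 43.312
   = 1.5864

1.5864


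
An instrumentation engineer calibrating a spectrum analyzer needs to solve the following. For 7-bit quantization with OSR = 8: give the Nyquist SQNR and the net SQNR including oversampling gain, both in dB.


Step 1 — baseline SQNR at Nyquist:
SQNR_base = 6.02*N + 1.76
          = 6.02*7 + 1.76
          = 43.9 dB

Step 2 — oversampling processing gain:
G = 10*log10(OSR) = 10*log10(8) = 9.03 dB

Step 3 — total:
SQNR_total = 43.9 + 9.03 = 52.93 dB

Base SQNR = 43.9 dB; oversampled SQNR = 52.93 dB


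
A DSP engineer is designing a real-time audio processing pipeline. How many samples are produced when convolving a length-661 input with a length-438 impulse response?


Linear convolution output length:
L = N + M - 1
  = 661 + 438 - 1
  = 1098 samples

1098


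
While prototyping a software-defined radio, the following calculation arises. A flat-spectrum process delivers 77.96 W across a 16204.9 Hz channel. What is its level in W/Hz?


Power spectral density:
PSD = P / BW
    = 77.96 / 16204.9
    = 0.00481089 W/Hz

0.00481089 W/Hz


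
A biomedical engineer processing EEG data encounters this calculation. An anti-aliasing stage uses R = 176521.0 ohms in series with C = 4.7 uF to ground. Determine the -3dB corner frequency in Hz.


Cutoff frequency of a first-order RC filter:
fc = 1 / (2 * pi * R * C)
C = 4.7 uF = 4.7e-06 F
fc = 1 / (2 * pi * 176521.0 * 4.7e-06)
   = 1 / 5.2128365219606
   = 0.191834 Hz

0.191834 Hz


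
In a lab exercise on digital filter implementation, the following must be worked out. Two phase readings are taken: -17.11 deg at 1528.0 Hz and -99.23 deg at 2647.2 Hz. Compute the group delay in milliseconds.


Group delay from phase difference:
tau = -d(phi)/d(omega)
d(phi) = -82.12 deg = -1.433264 rad
d(omega) = 2*pi*(2647.2 - 1528.0) = 7032.141 rad/s
tau = -(-1.433264) / 7032.141
    = 0.2038 ms

0.2038 ms


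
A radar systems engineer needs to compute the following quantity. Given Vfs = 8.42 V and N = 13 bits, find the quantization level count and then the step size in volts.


Step 1 — number of quantization levels:
L = 2^N = 2^13 = 8192

Step 2 — LSB step size:
delta = Vfs / L
      = 8.42 / 8192
      = 0.00102783 V

Levels = 8192; step size = 0.00102783 V


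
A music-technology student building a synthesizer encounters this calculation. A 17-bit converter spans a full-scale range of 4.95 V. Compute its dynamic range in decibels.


Dynamic range from full-scale to LSB:
V_min = V_max / 2^bits = 4.95 / 2^17
DR = 20 * log10(V_max / V_min)
   = 20 * log10(2^17)
   = 20 * 17 * log10(2)
   = 102.35 dB

102.35 dB


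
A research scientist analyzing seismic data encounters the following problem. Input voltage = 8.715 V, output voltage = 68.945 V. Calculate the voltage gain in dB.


Voltage gain in dB:
G = 20 * log10(Vout / Vin)
  = 20 * log10(68.945 / 8.715)
  = 20 * log10(7.911073)
  = 20 * 0.898235
  = 17.96 dB

17.96 dB


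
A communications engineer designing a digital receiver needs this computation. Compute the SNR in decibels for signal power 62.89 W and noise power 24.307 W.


SNR in decibels:
SNR = 10 * log10(Ps / Pn)
    = 10 * log10(62.89 / 24.307)
    = 10 * log10(2.5873)
    = 10 * 0.4129
    = 4.13 dB

4.13 dB


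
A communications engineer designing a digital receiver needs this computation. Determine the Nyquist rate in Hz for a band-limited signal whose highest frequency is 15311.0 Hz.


The Nyquist rate is twice the maximum frequency component.
fs_min = 2 * fmax
      = 2 * 15311.0
      = 30622.0 Hz

30622.0


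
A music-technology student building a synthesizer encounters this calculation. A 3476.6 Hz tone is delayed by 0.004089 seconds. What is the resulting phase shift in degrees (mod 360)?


Phase shift from frequency and time delay:
phi = 360 * f * t_delay
    = 360 * 3476.6 * 0.004089
    = 5117.69 degrees
    mod 360 = 77.69 degrees

77.69 degrees


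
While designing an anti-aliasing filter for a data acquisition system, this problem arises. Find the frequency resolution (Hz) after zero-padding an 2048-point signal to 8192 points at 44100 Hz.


Frequency resolution after zero-padding:
N_padded = 2048 * 4 = 8192
df = fs / N_padded
   = 44100 / 8192
   = 5.3833 Hz

5.3833 Hz


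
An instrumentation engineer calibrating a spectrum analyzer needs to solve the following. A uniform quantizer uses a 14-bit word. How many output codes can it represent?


Number of quantization levels = 2^N
= 2^14
= 16384

16384


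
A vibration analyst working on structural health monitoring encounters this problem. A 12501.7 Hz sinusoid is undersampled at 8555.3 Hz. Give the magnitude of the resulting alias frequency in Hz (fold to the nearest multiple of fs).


Compute the nearest integer multiple of fs to the signal:
n = round(12501.7 / 8555.3) = 1
f_alias = |12501.7 - 1 * 8555.3|
        = |12501.7 - 8555.3|
        = 3946.4 Hz

3946.4


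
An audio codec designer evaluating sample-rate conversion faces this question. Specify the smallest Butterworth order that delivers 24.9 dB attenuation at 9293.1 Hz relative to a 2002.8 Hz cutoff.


Butterworth filter order formula:
n = log10(10^(A/10) - 1) / (2 * log10(f_stop/f_pass))
10^(24.9/10) - 1 = 308.0295
f_stop/f_pass = 9293.1 / 2002.8 = 4.6401
n = 1.8668 -> ceil = 2

2


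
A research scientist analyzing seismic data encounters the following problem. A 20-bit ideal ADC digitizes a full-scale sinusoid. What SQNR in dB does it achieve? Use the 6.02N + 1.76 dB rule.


Theoretical SNR for a full-scale sinusoid:
SNR = 6.02 * N + 1.76
    = 6.02 * 20 + 1.76
    = 120.4 + 1.76
    = 122.16 dB

122.16 dB


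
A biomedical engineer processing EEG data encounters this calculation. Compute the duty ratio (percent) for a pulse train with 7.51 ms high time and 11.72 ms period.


Duty cycle as a percentage:
DC = (t_on / T) * 100
   = (7.51 / 11.72) * 100
   = 0.640785 * 100
   = 64.08 %

64.08 %


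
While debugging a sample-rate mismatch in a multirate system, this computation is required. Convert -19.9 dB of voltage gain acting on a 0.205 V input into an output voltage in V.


Output voltage from dB gain:
V_out = V_in * 10^(gain_dB / 20)
      = 0.205 * 10^(-19.9 / 20)
      = 0.205 * 0.101158
      = 0.0207 V

0.0207 V


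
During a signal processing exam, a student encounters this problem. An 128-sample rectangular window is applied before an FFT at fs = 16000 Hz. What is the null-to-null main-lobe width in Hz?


Main lobe width for a rectangular window:
Width = 2 * fs / N
      = 2 * 16000 / 128
      = 32000 / 128
      = 250.0 Hz

250.0 Hz


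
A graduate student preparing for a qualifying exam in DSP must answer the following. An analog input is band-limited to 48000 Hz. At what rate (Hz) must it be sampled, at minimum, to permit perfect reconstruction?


The Nyquist rate is twice the maximum frequency component.
fs_min = 2 * fmax
      = 2 * 48000
      = 96000 Hz

96000


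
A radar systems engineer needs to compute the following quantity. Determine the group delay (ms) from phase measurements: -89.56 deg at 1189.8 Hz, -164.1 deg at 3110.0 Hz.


Group delay from phase difference:
tau = -d(phi)/d(omega)
d(phi) = -74.54 deg = -1.300968 rad
d(omega) = 2*pi*(3110.0 - 1189.8) = 12064.9724 rad/s
tau = -(-1.300968) / 12064.9724
    = 0.1078 ms

0.1078 ms


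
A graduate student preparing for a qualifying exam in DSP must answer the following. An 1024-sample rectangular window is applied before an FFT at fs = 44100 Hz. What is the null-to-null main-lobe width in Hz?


Main lobe width for a rectangular window:
Width = 2 * fs / N
      = 2 * 44100 / 1024
      = 88200 / 1024
      = 86.133 Hz

86.133 Hz
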